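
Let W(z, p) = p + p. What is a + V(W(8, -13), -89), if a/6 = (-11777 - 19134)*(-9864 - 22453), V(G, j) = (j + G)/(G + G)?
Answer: 311672645659/52 ≈ 5.9937e+9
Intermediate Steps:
W(z, p) = 2*p
V(G, j) = (G + j)/(2*G) (V(G, j) = (G + j)/((2*G)) = (G + j)*(1/(2*G)) = (G + j)/(2*G))
a = 5993704722 (a = 6*((-11777 - 19134)*(-9864 - 22453)) = 6*(-30911*(-32317)) = 6*998950787 = 5993704722)
a + V(W(8, -13), -89) = 5993704722 + (2*(-13) - 89)/(2*((2*(-13)))) = 5993704722 + (½)*(-26 - 89)/(-26) = 5993704722 + (½)*(-1/26)*(-115) = 5993704722 + 115/52 = 311672645659/52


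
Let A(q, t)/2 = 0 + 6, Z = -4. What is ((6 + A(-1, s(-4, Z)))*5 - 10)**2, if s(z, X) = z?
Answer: 6400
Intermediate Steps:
A(q, t) = 12 (A(q, t) = 2*(0 + 6) = 2*6 = 12)
((6 + A(-1, s(-4, Z)))*5 - 10)**2 = ((6 + 12)*5 - 10)**2 = (18*5 - 10)**2 = (90 - 10)**2 = 80**2 = 6400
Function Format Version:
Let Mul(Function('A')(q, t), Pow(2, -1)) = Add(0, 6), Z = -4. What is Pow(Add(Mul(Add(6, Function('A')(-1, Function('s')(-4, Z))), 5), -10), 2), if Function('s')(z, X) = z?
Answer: 6400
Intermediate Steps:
Function('A')(q, t) = 12 (Function('A')(q, t) = Mul(2, Add(0, 6)) = Mul(2, 6) = 12)
Pow(Add(Mul(Add(6, Function('A')(-1, Function('s')(-4, Z))), 5), -10), 2) = Pow(Add(Mul(Add(6, 12), 5), -10), 2) = Pow(Add(Mul(18, 5), -10), 2) = Pow(Add(90, -10), 2) = Pow(80, 2) = 6400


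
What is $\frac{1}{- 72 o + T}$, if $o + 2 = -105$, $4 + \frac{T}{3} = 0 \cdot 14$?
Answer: $\frac{1}{7692} \approx 0.00013001$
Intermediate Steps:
$T = -12$ ($T = -12 + 3 \cdot 0 \cdot 14 = -12 + 3 \cdot 0 = -12 + 0 = -12$)
$o = -107$ ($o = -2 - 105 = -107$)
$\frac{1}{- 72 o + T} = \frac{1}{\left(-72\right) \left(-107\right) - 12} = \frac{1}{7704 - 12} = \frac{1}{7692}$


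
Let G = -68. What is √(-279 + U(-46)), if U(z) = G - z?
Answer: I*√301 ≈ 17.349*I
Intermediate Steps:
U(z) = -68 - z
√(-279 + U(-46)) = √(-279 + (-68 - 1*(-46))) = √(-279 + (-68 + 46)) = √(-279 - 22) = √(-301) = I*√301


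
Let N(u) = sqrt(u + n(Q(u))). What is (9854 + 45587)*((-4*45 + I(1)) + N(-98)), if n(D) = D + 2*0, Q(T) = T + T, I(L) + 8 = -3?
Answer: -10589231 + 388087*I*sqrt(6) ≈ -1.0589e+7 + 9.5062e+5*I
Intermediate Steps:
I(L) = -11 (I(L) = -8 - 3 = -11)
Q(T) = 2*T
n(D) = D (n(D) = D + 0 = D)
N(u) = sqrt(3)*sqrt(u) (N(u) = sqrt(u + 2*u) = sqrt(3*u) = sqrt(3)*sqrt(u))
(9854 + 45587)*((-4*45 + I(1)) + N(-98)) = (9854 + 45587)*((-4*45 - 11) + sqrt(3)*sqrt(-98)) = 55441*((-180 - 11) + sqrt(3)*(7*I*sqrt(2))) = 55441*(-191 + 7*I*sqrt(6)) = -10589231 + 388087*I*sqrt(6)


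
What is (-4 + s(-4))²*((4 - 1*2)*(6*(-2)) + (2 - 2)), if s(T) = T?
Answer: -1536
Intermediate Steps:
(-4 + s(-4))²*((4 - 1*2)*(6*(-2)) + (2 - 2)) = (-4 - 4)²*((4 - 1*2)*(6*(-2)) + (2 - 2)) = (-8)²*((4 - 2)*(-12) + 0) = 64*(2*(-12) + 0) = 64*(-24 + 0) = 64*(-24) = -1536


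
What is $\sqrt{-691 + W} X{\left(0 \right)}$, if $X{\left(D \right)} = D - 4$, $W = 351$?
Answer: $- 8 i \sqrt{85} \approx - 73.756 i$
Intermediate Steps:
$X{\left(D \right)} = -4 + D$
$\sqrt{-691 + W} X{\left(0 \right)} = \sqrt{-691 + 351} \left(-4 + 0\right) = \sqrt{-340} \left(-4\right) = 2 i \sqrt{85} \left(-4\right) = - 8 i \sqrt{85}$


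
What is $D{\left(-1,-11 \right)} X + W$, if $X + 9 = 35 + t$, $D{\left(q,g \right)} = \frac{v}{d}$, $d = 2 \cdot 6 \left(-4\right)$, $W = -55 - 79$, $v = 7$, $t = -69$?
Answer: $- \frac{6131}{48} \approx -127.73$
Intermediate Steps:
$W = -134$
$d = -48$ ($d = 12 \left(-4\right) = -48$)
$D{\left(q,g \right)} = - \frac{7}{48}$ ($D{\left(q,g \right)} = \frac{7}{-48} = 7 \left(- \frac{1}{48}\right) = - \frac{7}{48}$)
$X = -43$ ($X = -9 + \left(35 - 69\right) = -9 - 34 = -43$)
$D{\left(-1,-11 \right)} X + W = \left(- \frac{7}{48}\right) \left(-43\right) - 134 = \frac{301}{48} - 134 = - \frac{6131}{48}$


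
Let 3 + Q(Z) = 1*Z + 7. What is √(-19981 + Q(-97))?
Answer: I*√20074 ≈ 141.68*I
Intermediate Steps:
Q(Z) = 4 + Z (Q(Z) = -3 + (1*Z + 7) = -3 + (Z + 7) = -3 + (7 + Z) = 4 + Z)
√(-19981 + Q(-97)) = √(-19981 + (4 - 97)) = √(-19981 - 93) = √(-20074) = I*√20074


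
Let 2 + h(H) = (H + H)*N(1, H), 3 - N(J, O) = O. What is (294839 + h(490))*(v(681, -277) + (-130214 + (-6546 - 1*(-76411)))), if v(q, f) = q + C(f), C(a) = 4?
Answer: 10884085872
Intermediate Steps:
N(J, O) = 3 - O
v(q, f) = 4 + q (v(q, f) = q + 4 = 4 + q)
h(H) = -2 + 2*H*(3 - H) (h(H) = -2 + (H + H)*(3 - H) = -2 + (2*H)*(3 - H) = -2 + 2*H*(3 - H))
(294839 + h(490))*(v(681, -277) + (-130214 + (-6546 - 1*(-76411)))) = (294839 + (-2 - 2*490*(-3 + 490)))*((4 + 681) + (-130214 + (-6546 - 1*(-76411)))) = (294839 + (-2 - 2*490*487))*(685 + (-130214 + (-6546 + 76411))) = (294839 + (-2 - 477260))*(685 + (-130214 + 69865)) = (294839 - 477262)*(685 - 60349) = -182423*(-59664) = 10884085872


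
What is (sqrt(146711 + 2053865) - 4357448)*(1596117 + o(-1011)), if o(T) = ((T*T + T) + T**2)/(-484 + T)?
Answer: -10388816987142432/1495 + 76292853888*sqrt(2149)/1495 ≈ -6.9467e+12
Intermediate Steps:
o(T) = (T + 2*T**2)/(-484 + T) (o(T) = ((T**2 + T) + T**2)/(-484 + T) = ((T + T**2) + T**2)/(-484 + T) = (T + 2*T**2)/(-484 + T))
(sqrt(146711 + 2053865) - 4357448)*(1596117 + o(-1011)) = (sqrt(146711 + 2053865) - 4357448)*(1596117 - 1011*(1 + 2*(-1011))/(-484 - 1011)) = (sqrt(2200576) - 4357448)*(1596117 - 1011*(1 - 2022)/(-1495)) = (32*sqrt(2149) - 4357448)*(1596117 - 1011*(-1/1495)*(-2021)) = (-4357448 + 32*sqrt(2149))*(1596117 - 2043231/1495) = (-4357448 + 32*sqrt(2149))*(2384151684/1495) = -10388816987142432/1495 + 76292853888*sqrt(2149)/1495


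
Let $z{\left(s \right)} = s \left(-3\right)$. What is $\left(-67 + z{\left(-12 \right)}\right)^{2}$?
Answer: $961$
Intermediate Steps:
$z{\left(s \right)} = - 3 s$
$\left(-67 + z{\left(-12 \right)}\right)^{2} = \left(-67 - -36\right)^{2} = \left(-67 + 36\right)^{2} = \left(-31\right)^{2} = 961$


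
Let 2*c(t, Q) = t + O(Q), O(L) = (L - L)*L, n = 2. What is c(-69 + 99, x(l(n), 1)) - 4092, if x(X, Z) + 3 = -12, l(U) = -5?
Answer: -4077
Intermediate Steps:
O(L) = 0 (O(L) = 0*L = 0)
x(X, Z) = -15 (x(X, Z) = -3 - 12 = -15)
c(t, Q) = t/2 (c(t, Q) = (t + 0)/2 = t/2)
c(-69 + 99, x(l(n), 1)) - 4092 = (-69 + 99)/2 - 4092 = (½)*30 - 4092 = 15 - 4092 = -4077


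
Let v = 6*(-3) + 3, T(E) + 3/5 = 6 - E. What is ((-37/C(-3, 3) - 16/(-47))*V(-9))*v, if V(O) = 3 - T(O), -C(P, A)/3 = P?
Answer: -30305/47 ≈ -644.79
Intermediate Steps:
C(P, A) = -3*P
T(E) = 27/5 - E (T(E) = -3/5 + (6 - E) = 27/5 - E)
V(O) = -12/5 + O (V(O) = 3 - (27/5 - O) = 3 + (-27/5 + O) = -12/5 + O)
v = -15 (v = -18 + 3 = -15)
((-37/C(-3, 3) - 16/(-47))*V(-9))*v = ((-37/((-3*(-3))) - 16/(-47))*(-12/5 - 9))*(-15) = ((-37/9 - 16*(-1/47))*(-57/5))*(-15) = ((-37*1/9 + 16/47)*(-57/5))*(-15) = ((-37/9 + 16/47)*(-57/5))*(-15) = -1595/423*(-57/5)*(-15) = (6061/141)*(-15) = -30305/47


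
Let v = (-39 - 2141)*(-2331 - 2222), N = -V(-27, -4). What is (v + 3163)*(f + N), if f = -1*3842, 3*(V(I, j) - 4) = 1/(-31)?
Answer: -3551268702931/93 ≈ -3.8186e+10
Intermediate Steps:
V(I, j) = 371/93 (V(I, j) = 4 + (⅓)/(-31) = 4 + (⅓)*(-1/31) = 4 - 1/93 = 371/93)
f = -3842
N = -371/93 (N = -1*371/93 = -371/93 ≈ -3.9892)
v = 9925540 (v = -2180*(-4553) = 9925540)
(v + 3163)*(f + N) = (9925540 + 3163)*(-3842 - 371/93) = 9928703*(-357677/93) = -3551268702931/93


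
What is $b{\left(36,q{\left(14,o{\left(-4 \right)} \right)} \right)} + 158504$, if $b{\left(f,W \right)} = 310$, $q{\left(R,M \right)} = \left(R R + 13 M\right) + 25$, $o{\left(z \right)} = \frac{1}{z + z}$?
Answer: $158814$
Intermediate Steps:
$o{\left(z \right)} = \frac{1}{2 z}$
$q{\left(R,M \right)} = 25 + R^{2} + 13 M$ ($q{\left(R,M \right)} = \left(R^{2} + 13 M\right) + 25 = 25 + R^{2} + 13 M$)
$b{\left(36,q{\left(14,o{\left(-4 \right)} \right)} \right)} + 158504 = 310 + 158504 = 158814$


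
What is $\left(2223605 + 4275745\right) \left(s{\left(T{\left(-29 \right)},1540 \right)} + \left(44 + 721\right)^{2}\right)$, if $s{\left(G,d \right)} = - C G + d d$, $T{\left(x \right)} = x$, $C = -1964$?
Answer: $18847263585150$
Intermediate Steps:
$s{\left(G,d \right)} = d^{2} + 1964 G$ ($s{\left(G,d \right)} = \left(-1\right) \left(-1964\right) G + d d = 1964 G + d^{2} = d^{2} + 1964 G$)
$\left(2223605 + 4275745\right) \left(s{\left(T{\left(-29 \right)},1540 \right)} + \left(44 + 721\right)^{2}\right) = \left(2223605 + 4275745\right) \left(\left(1540^{2} + 1964 \left(-29\right)\right) + \left(44 + 721\right)^{2}\right) = 6499350 \left(\left(2371600 - 56956\right) + 765^{2}\right) = 6499350 \left(2314644 + 585225\right) = 6499350 \cdot 2899869 = 18847263585150$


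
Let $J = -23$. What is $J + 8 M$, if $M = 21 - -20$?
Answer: $305$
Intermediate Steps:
$M = 41$ ($M = 21 + 20 = 41$)
$J + 8 M = -23 + 8 \cdot 41 = -23 + 328 = 305$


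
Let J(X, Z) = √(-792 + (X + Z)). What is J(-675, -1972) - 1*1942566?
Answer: -1942566 + I*√3439 ≈ -1.9426e+6 + 58.643*I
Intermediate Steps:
J(X, Z) = √(-792 + X + Z)
J(-675, -1972) - 1*1942566 = √(-792 - 675 - 1972) - 1*1942566 = √(-3439) - 1942566 = I*√3439 - 1942566 = -1942566 + I*√3439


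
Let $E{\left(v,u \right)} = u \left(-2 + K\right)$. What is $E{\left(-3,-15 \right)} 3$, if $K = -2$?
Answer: $180$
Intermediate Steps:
$E{\left(v,u \right)} = - 4 u$ ($E{\left(v,u \right)} = u \left(-2 - 2\right) = u \left(-4\right) = - 4 u$)
$E{\left(-3,-15 \right)} 3 = \left(-4\right) \left(-15\right) 3 = 60 \cdot 3 = 180$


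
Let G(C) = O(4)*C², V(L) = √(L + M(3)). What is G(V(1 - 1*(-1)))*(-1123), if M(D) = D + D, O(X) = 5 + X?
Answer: -80856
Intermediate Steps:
M(D) = 2*D
V(L) = √(6 + L) (V(L) = √(L + 2*3) = √(L + 6) = √(6 + L))
G(C) = 9*C² (G(C) = (5 + 4)*C² = 9*C²)
G(V(1 - 1*(-1)))*(-1123) = (9*(√(6 + (1 - 1*(-1))))²)*(-1123) = (9*(√(6 + (1 + 1)))²)*(-1123) = (9*(√(6 + 2))²)*(-1123) = (9*(√8)²)*(-1123) = (9*(2*√2)²)*(-1123) = (9*8)*(-1123) = 72*(-1123) = -80856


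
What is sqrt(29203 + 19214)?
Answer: sqrt(48417) ≈ 220.04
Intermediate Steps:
sqrt(29203 + 19214) = sqrt(48417)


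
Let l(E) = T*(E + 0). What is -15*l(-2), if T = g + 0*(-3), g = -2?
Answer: -60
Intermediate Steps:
T = -2 (T = -2 + 0*(-3) = -2 + 0 = -2)
l(E) = -2*E (l(E) = -2*(E + 0) = -2*E)
-15*l(-2) = -(-30)*(-2) = -15*4 = -60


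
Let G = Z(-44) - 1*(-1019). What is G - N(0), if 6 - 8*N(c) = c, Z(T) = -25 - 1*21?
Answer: 3889/4 ≈ 972.25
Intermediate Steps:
Z(T) = -46 (Z(T) = -25 - 21 = -46)
N(c) = ¾ - c/8
G = 973 (G = -46 - 1*(-1019) = -46 + 1019 = 973)
G - N(0) = 973 - (¾ - ⅛*0) = 973 - (¾ + 0) = 973 - 1*¾ = 973 - ¾ = 3889/4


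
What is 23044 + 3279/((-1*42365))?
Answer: 976255781/42365 ≈ 23044.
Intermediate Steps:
23044 + 3279/((-1*42365)) = 23044 + 3279/(-42365) = 23044 + 3279*(-1/42365) = 23044 - 3279/42365 = 976255781/42365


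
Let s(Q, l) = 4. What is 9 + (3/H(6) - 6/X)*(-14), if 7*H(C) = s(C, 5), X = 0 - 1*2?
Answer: -213/2 ≈ -106.50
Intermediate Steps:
X = -2 (X = 0 - 2 = -2)
H(C) = 4/7 (H(C) = (⅐)*4 = 4/7)
9 + (3/H(6) - 6/X)*(-14) = 9 + (3/(4/7) - 6/(-2))*(-14) = 9 + (3*(7/4) - 6*(-½))*(-14) = 9 + (21/4 + 3)*(-14) = 9 + (33/4)*(-14) = 9 - 231/2 = -213/2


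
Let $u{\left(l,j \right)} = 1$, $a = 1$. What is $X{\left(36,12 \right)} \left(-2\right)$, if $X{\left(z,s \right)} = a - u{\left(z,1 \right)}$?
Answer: $0$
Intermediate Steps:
$X{\left(z,s \right)} = 0$ ($X{\left(z,s \right)} = 1 - 1 = 0$)
$X{\left(36,12 \right)} \left(-2\right) = 0 \left(-2\right) = 0$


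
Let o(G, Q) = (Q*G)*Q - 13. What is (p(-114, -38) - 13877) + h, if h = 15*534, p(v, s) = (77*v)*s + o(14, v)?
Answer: 509628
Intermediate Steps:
o(G, Q) = -13 + G*Q² (o(G, Q) = (G*Q)*Q - 13 = G*Q² - 13 = -13 + G*Q²)
p(v, s) = -13 + 14*v² + 77*s*v (p(v, s) = (77*v)*s + (-13 + 14*v²) = 77*s*v + (-13 + 14*v²) = -13 + 14*v² + 77*s*v)
h = 8010
(p(-114, -38) - 13877) + h = ((-13 + 14*(-114)² + 77*(-38)*(-114)) - 13877) + 8010 = ((-13 + 14*12996 + 333564) - 13877) + 8010 = ((-13 + 181944 + 333564) - 13877) + 8010 = (515495 - 13877) + 8010 = 501618 + 8010 = 509628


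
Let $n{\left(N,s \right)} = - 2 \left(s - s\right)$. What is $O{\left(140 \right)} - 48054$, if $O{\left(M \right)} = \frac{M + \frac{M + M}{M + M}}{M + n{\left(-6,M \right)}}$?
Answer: $- \frac{6727419}{140} \approx -48053.0$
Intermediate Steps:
$n{\left(N,s \right)} = 0$ ($n{\left(N,s \right)} = \left(-2\right) 0 = 0$)
$O{\left(M \right)} = \frac{1 + M}{M}$ ($O{\left(M \right)} = \frac{M + \frac{M + M}{M + M}}{M + 0} = \frac{M + \frac{2 M}{2 M}}{M} = \frac{M + 2 M \frac{1}{2 M}}{M} = \frac{M + 1}{M} = \frac{1 + M}{M}$)
$O{\left(140 \right)} - 48054 = \frac{1 + 140}{140} - 48054 = \frac{1}{140} \cdot 141 - 48054 = \frac{141}{140} - 48054 = - \frac{6727419}{140}$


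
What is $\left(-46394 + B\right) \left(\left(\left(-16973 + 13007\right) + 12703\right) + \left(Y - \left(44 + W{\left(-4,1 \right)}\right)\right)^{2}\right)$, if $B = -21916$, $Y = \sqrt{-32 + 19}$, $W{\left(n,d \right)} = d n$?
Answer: $-705232440 + 5464800 i \sqrt{13} \approx -7.0523 \cdot 10^{8} + 1.9704 \cdot 10^{7} i$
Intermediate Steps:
$Y = i \sqrt{13}$ ($Y = \sqrt{-13} = i \sqrt{13} \approx 3.6056 i$)
$\left(-46394 + B\right) \left(\left(\left(-16973 + 13007\right) + 12703\right) + \left(Y - \left(44 + W{\left(-4,1 \right)}\right)\right)^{2}\right) = \left(-46394 - 21916\right) \left(\left(\left(-16973 + 13007\right) + 12703\right) + \left(i \sqrt{13} - \left(44 + 1 \left(-4\right)\right)\right)^{2}\right) = - 68310 \left(\left(-3966 + 12703\right) + \left(i \sqrt{13} - 40\right)^{2}\right) = - 68310 \left(8737 + \left(i \sqrt{13} + \left(-44 + 4\right)\right)^{2}\right) = - 68310 \left(8737 + \left(i \sqrt{13} - 40\right)^{2}\right) = - 68310 \left(8737 + \left(-40 + i \sqrt{13}\right)^{2}\right) = -596824470 - 68310 \left(-40 + i \sqrt{13}\right)^{2}$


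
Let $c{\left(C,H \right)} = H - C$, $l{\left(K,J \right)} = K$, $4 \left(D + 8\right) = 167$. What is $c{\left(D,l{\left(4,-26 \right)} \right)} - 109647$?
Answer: $- \frac{438707}{4} \approx -1.0968 \cdot 10^{5}$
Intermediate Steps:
$D = \frac{135}{4}$ ($D = -8 + \frac{1}{4} \cdot 167 = -8 + \frac{167}{4} = \frac{135}{4} \approx 33.75$)
$c{\left(D,l{\left(4,-26 \right)} \right)} - 109647 = \left(4 - \frac{135}{4}\right) - 109647 = - \frac{119}{4} - 109647 = - \frac{438707}{4}$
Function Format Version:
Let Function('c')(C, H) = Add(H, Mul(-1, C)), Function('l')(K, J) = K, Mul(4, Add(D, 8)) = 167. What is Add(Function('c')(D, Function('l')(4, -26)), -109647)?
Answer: Rational(-438707, 4) ≈ -1.0968e+5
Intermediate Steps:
D = Rational(135, 4) (D = Add(-8, Mul(Rational(1, 4), 167)) = Add(-8, Rational(167, 4)) = Rational(135, 4) ≈ 33.750)
Add(Function('c')(D, Function('l')(4, -26)), -109647) = Add(Add(4, Mul(-1, Rational(135, 4))), -109647) = Add(Add(4, Rational(-135, 4)), -109647) = Add(Rational(-119, 4), -109647) = Rational(-438707, 4)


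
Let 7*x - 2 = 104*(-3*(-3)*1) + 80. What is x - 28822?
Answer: -200736/7 ≈ -28677.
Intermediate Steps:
x = 1018/7 (x = 2/7 + (104*(-3*(-3)*1) + 80)/7 = 2/7 + (104*(9*1) + 80)/7 = 2/7 + (104*9 + 80)/7 = 2/7 + (936 + 80)/7 = 2/7 + (⅐)*1016 = 2/7 + 1016/7 = 1018/7 ≈ 145.43)
x - 28822 = 1018/7 - 28822 = -200736/7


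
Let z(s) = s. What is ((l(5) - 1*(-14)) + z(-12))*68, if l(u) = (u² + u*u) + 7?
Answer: 4012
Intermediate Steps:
l(u) = 7 + 2*u² (l(u) = (u² + u²) + 7 = 2*u² + 7 = 7 + 2*u²)
((l(5) - 1*(-14)) + z(-12))*68 = (((7 + 2*5²) - 1*(-14)) - 12)*68 = (((7 + 2*25) + 14) - 12)*68 = (((7 + 50) + 14) - 12)*68 = ((57 + 14) - 12)*68 = (71 - 12)*68 = 59*68 = 4012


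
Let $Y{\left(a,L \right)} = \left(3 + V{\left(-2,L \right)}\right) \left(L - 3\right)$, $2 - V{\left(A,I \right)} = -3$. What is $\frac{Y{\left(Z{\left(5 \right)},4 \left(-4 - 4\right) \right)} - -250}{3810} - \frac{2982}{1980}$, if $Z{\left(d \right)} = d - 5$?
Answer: $- \frac{63449}{41910} \approx -1.5139$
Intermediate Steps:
$Z{\left(d \right)} = -5 + d$ ($Z{\left(d \right)} = d - 5 = -5 + d$)
$V{\left(A,I \right)} = 5$ ($V{\left(A,I \right)} = 2 - -3 = 2 + 3 = 5$)
$Y{\left(a,L \right)} = -24 + 8 L$ ($Y{\left(a,L \right)} = \left(3 + 5\right) \left(L - 3\right) = 8 \left(-3 + L\right) = -24 + 8 L$)
$\frac{Y{\left(Z{\left(5 \right)},4 \left(-4 - 4\right) \right)} - -250}{3810} - \frac{2982}{1980} = \frac{\left(-24 + 8 \cdot 4 \left(-4 - 4\right)\right) - -250}{3810} - \frac{2982}{1980} = \left(\left(-24 + 8 \cdot 4 \left(-8\right)\right) + 250\right) \frac{1}{3810} - \frac{497}{330} = \left(\left(-24 + 8 \left(-32\right)\right) + 250\right) \frac{1}{3810} - \frac{497}{330} = \left(\left(-24 - 256\right) + 250\right) \frac{1}{3810} - \frac{497}{330} = \left(-280 + 250\right) \frac{1}{3810} - \frac{497}{330} = \left(-30\right) \frac{1}{3810} - \frac{497}{330} = - \frac{1}{127} - \frac{497}{330} = - \frac{63449}{41910}$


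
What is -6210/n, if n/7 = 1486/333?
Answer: -1033965/5201 ≈ -198.80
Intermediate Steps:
n = 10402/333 (n = 7*(1486/333) = 10402/333 ≈ 31.237)
-6210/n = -6210/10402/333 = -6210*333/10402 = -1033965/5201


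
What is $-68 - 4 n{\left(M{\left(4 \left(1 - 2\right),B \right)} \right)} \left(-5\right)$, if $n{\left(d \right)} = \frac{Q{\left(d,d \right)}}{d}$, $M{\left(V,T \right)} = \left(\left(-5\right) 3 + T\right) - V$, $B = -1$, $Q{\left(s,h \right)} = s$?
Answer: $-48$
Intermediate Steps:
$M{\left(V,T \right)} = -15 + T - V$ ($M{\left(V,T \right)} = \left(-15 + T\right) - V = -15 + T - V$)
$n{\left(d \right)} = 1$ ($n{\left(d \right)} = \frac{d}{d} = 1$)
$-68 - 4 n{\left(M{\left(4 \left(1 - 2\right),B \right)} \right)} \left(-5\right) = -68 - 4 \cdot 1 \left(-5\right) = -68 - 4 \left(-5\right) = -68 - -20 = -68 + 20 = -48$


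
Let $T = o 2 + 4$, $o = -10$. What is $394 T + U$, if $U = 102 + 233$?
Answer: $-5969$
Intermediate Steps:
$T = -16$ ($T = \left(-10\right) 2 + 4 = -20 + 4 = -16$)
$U = 335$
$394 T + U = 394 \left(-16\right) + 335 = -6304 + 335 = -5969$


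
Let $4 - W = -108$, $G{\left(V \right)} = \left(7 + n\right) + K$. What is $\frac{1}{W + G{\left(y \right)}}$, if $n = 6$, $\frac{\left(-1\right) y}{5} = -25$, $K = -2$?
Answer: $\frac{1}{123} \approx 0.0081301$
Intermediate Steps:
$y = 125$ ($y = \left(-5\right) \left(-25\right) = 125$)
$G{\left(V \right)} = 11$ ($G{\left(V \right)} = \left(7 + 6\right) - 2 = 13 - 2 = 11$)
$W = 112$ ($W = 4 - -108 = 4 + 108 = 112$)
$\frac{1}{W + G{\left(y \right)}} = \frac{1}{112 + 11} = \frac{1}{123}$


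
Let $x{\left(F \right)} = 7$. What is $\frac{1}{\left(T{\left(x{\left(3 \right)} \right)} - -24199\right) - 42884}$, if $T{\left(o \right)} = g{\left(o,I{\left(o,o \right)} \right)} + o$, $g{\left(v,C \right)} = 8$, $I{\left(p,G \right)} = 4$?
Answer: $- \frac{1}{18670} \approx -5.3562 \cdot 10^{-5}$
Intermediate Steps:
$T{\left(o \right)} = 8 + o$
$\frac{1}{\left(T{\left(x{\left(3 \right)} \right)} - -24199\right) - 42884} = \frac{1}{\left(\left(8 + 7\right) - -24199\right) - 42884} = \frac{1}{\left(15 + 24199\right) - 42884} = \frac{1}{24214 - 42884} = \frac{1}{-18670} = - \frac{1}{18670}$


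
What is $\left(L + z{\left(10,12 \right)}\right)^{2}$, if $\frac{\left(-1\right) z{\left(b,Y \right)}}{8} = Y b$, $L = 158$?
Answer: $643204$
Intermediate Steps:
$z{\left(b,Y \right)} = - 8 Y b$
$\left(L + z{\left(10,12 \right)}\right)^{2} = \left(158 - 96 \cdot 10\right)^{2} = \left(158 - 960\right)^{2} = \left(-802\right)^{2} = 643204$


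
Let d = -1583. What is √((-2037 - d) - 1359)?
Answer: 7*I*√37 ≈ 42.579*I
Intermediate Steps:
√((-2037 - d) - 1359) = √((-2037 - 1*(-1583)) - 1359) = √((-2037 + 1583) - 1359) = √(-454 - 1359) = √(-1813) = 7*I*√37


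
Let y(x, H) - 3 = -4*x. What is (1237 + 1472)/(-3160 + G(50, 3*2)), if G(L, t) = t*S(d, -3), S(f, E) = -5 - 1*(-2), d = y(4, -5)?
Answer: -387/454 ≈ -0.85242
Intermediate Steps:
y(x, H) = 3 - 4*x
d = -13 (d = 3 - 4*4 = 3 - 16 = -13)
S(f, E) = -3 (S(f, E) = -5 + 2 = -3)
G(L, t) = -3*t (G(L, t) = t*(-3) = -3*t)
(1237 + 1472)/(-3160 + G(50, 3*2)) = (1237 + 1472)/(-3160 - 9*2) = 2709/(-3160 - 3*6) = 2709/(-3160 - 18) = 2709/(-3178) = 2709*(-1/3178) = -387/454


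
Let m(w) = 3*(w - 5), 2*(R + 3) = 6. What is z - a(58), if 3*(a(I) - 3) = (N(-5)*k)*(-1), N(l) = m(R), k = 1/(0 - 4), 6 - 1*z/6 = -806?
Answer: 19481/4 ≈ 4870.3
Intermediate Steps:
z = 4872 (z = 36 - 6*(-806) = 36 + 4836 = 4872)
R = 0 (R = -3 + (½)*6 = -3 + 3 = 0)
k = -¼ (k = 1/(-4) = -¼ ≈ -0.25000)
m(w) = -15 + 3*w (m(w) = 3*(-5 + w) = -15 + 3*w)
N(l) = -15 (N(l) = -15 + 3*0 = -15 + 0 = -15)
a(I) = 7/4 (a(I) = 3 + (-15*(-¼)*(-1))/3 = 3 + ((15/4)*(-1))/3 = 3 + (⅓)*(-15/4) = 3 - 5/4 = 7/4)
z - a(58) = 4872 - 1*7/4 = 4872 - 7/4 = 19481/4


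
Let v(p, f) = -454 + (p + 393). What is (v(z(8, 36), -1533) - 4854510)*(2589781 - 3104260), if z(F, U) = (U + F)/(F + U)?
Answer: 2497574319030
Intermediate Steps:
z(F, U) = 1 (z(F, U) = (F + U)/(F + U) = 1)
v(p, f) = -61 + p (v(p, f) = -454 + (393 + p) = -61 + p)
(v(z(8, 36), -1533) - 4854510)*(2589781 - 3104260) = ((-61 + 1) - 4854510)*(2589781 - 3104260) = (-60 - 4854510)*(-514479) = -4854570*(-514479) = 2497574319030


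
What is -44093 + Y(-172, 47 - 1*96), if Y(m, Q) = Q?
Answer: -44142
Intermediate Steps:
-44093 + Y(-172, 47 - 1*96) = -44093 + (47 - 1*96) = -44093 + (47 - 96) = -44093 - 49 = -44142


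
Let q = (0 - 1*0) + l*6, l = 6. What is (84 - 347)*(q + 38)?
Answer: -19462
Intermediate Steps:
q = 36 (q = (0 - 1*0) + 6*6 = (0 + 0) + 36 = 0 + 36 = 36)
(84 - 347)*(q + 38) = (84 - 347)*(36 + 38) = -263*74 = -19462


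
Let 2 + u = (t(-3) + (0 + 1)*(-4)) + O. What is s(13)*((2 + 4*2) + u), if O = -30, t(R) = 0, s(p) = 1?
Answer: -26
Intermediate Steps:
u = -36 (u = -2 + ((0 + (0 + 1)*(-4)) - 30) = -2 + ((0 + 1*(-4)) - 30) = -2 + ((0 - 4) - 30) = -2 + (-4 - 30) = -2 - 34 = -36)
s(13)*((2 + 4*2) + u) = 1*((2 + 4*2) - 36) = 1*((2 + 8) - 36) = 1*(10 - 36) = 1*(-26) = -26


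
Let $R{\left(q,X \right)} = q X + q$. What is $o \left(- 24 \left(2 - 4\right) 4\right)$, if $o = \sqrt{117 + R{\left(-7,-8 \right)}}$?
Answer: $192 \sqrt{166} \approx 2473.7$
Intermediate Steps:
$R{\left(q,X \right)} = q + X q$ ($R{\left(q,X \right)} = X q + q = q + X q$)
$o = \sqrt{166}$ ($o = \sqrt{117 - 7 \left(1 - 8\right)} = \sqrt{117 - -49} = \sqrt{117 + 49} = \sqrt{166} \approx 12.884$)
$o \left(- 24 \left(2 - 4\right) 4\right) = \sqrt{166} \left(- 24 \left(2 - 4\right) 4\right) = \sqrt{166} \left(- 24 \left(\left(-2\right) 4\right)\right) = \sqrt{166} \left(\left(-24\right) \left(-8\right)\right) = \sqrt{166} \cdot 192 = 192 \sqrt{166}$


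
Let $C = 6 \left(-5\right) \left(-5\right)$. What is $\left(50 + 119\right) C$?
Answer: $25350$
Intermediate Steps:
$C = 150$ ($C = \left(-30\right) \left(-5\right) = 150$)
$\left(50 + 119\right) C = \left(50 + 119\right) 150 = 169 \cdot 150 = 25350$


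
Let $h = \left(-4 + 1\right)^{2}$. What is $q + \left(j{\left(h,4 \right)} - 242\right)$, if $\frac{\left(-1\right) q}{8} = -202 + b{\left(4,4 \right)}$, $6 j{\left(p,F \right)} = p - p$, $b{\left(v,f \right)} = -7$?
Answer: $1430$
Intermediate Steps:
$h = 9$ ($h = \left(-3\right)^{2} = 9$)
$j{\left(p,F \right)} = 0$ ($j{\left(p,F \right)} = \frac{p - p}{6} = \frac{1}{6} \cdot 0 = 0$)
$q = 1672$ ($q = - 8 \left(-202 - 7\right) = \left(-8\right) \left(-209\right) = 1672$)
$q + \left(j{\left(h,4 \right)} - 242\right) = 1672 + \left(0 - 242\right) = 1672 - 242 = 1430$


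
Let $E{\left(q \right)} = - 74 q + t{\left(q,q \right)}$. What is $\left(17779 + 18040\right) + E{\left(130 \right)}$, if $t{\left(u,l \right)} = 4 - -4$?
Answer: $26207$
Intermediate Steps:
$t{\left(u,l \right)} = 8$ ($t{\left(u,l \right)} = 4 + 4 = 8$)
$E{\left(q \right)} = 8 - 74 q$ ($E{\left(q \right)} = - 74 q + 8 = 8 - 74 q$)
$\left(17779 + 18040\right) + E{\left(130 \right)} = \left(17779 + 18040\right) + \left(8 - 9620\right) = 35819 + \left(8 - 9620\right) = 35819 - 9612 = 26207$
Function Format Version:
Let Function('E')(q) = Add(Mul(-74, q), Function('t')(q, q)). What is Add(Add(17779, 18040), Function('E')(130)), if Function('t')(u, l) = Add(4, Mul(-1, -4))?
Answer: 26207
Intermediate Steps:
Function('t')(u, l) = 8 (Function('t')(u, l) = Add(4, 4) = 8)
Function('E')(q) = Add(8, Mul(-74, q)) (Function('E')(q) = Add(Mul(-74, q), 8) = Add(8, Mul(-74, q)))
Add(Add(17779, 18040), Function('E')(130)) = Add(Add(17779, 18040), Add(8, Mul(-74, 130))) = Add(35819, Add(8, -9620)) = Add(35819, -9612) = 26207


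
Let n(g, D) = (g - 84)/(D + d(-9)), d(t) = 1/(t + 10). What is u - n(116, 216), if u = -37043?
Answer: -8038363/217 ≈ -37043.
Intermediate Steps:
d(t) = 1/(10 + t)
n(g, D) = (-84 + g)/(1 + D) (n(g, D) = (g - 84)/(D + 1/(10 - 9)) = (-84 + g)/(D + 1/1) = (-84 + g)/(D + 1) = (-84 + g)/(1 + D))
u - n(116, 216) = -37043 - (-84 + 116)/(1 + 216) = -37043 - 32/217 = -8038363/217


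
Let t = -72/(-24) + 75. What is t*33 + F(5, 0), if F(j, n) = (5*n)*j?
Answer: 2574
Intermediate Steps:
F(j, n) = 5*j*n
t = 78 (t = -72*(-1/24) + 75 = 3 + 75 = 78)
t*33 + F(5, 0) = 78*33 + 5*5*0 = 2574 + 0 = 2574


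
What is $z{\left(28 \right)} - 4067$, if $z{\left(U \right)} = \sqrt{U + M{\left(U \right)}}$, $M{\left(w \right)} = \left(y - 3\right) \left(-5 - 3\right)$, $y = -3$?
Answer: $-4067 + 2 \sqrt{19} \approx -4058.3$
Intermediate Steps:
$M{\left(w \right)} = 48$ ($M{\left(w \right)} = \left(-3 - 3\right) \left(-5 - 3\right) = \left(-6\right) \left(-8\right) = 48$)
$z{\left(U \right)} = \sqrt{48 + U}$ ($z{\left(U \right)} = \sqrt{U + 48} = \sqrt{48 + U}$)
$z{\left(28 \right)} - 4067 = \sqrt{48 + 28} - 4067 = \sqrt{76} - 4067 = 2 \sqrt{19} - 4067 = -4067 + 2 \sqrt{19}$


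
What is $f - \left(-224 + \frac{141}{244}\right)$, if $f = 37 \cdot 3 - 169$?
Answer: $\frac{40363}{244} \approx 165.42$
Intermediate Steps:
$f = -58$ ($f = 111 - 169 = -58$)
$f - \left(-224 + \frac{141}{244}\right) = -58 - \left(-224 + \frac{141}{244}\right) = -58 + \left(\left(-141\right) \frac{1}{244} + 224\right) = -58 + \left(- \frac{141}{244} + 224\right) = -58 + \frac{54515}{244} = \frac{40363}{244}$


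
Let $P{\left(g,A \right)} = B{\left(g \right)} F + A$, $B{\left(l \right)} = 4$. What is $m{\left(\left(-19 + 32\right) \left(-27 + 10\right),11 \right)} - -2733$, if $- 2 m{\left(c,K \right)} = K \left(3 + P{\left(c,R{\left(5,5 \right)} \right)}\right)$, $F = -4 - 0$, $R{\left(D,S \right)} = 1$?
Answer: $2799$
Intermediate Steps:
$F = -4$ ($F = -4 + 0 = -4$)
$P{\left(g,A \right)} = -16 + A$ ($P{\left(g,A \right)} = 4 \left(-4\right) + A = -16 + A$)
$m{\left(c,K \right)} = 6 K$ ($m{\left(c,K \right)} = - \frac{K \left(3 + \left(-16 + 1\right)\right)}{2} = - \frac{K \left(3 - 15\right)}{2} = - \frac{K \left(-12\right)}{2} = - \frac{\left(-12\right) K}{2} = 6 K$)
$m{\left(\left(-19 + 32\right) \left(-27 + 10\right),11 \right)} - -2733 = 6 \cdot 11 - -2733 = 66 + 2733 = 2799$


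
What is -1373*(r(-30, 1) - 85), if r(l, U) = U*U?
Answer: 115332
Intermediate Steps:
r(l, U) = U²
-1373*(r(-30, 1) - 85) = -1373*(1² - 85) = -1373*(1 - 85) = -1373*(-84) = 115332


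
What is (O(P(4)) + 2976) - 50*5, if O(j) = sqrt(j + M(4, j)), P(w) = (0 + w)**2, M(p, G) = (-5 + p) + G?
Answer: 2726 + sqrt(31) ≈ 2731.6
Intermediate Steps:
M(p, G) = -5 + G + p
P(w) = w**2
O(j) = sqrt(-1 + 2*j) (O(j) = sqrt(j + (-5 + j + 4)) = sqrt(j + (-1 + j)) = sqrt(-1 + 2*j))
(O(P(4)) + 2976) - 50*5 = (sqrt(-1 + 2*4**2) + 2976) - 50*5 = (sqrt(-1 + 2*16) + 2976) - 250 = (sqrt(-1 + 32) + 2976) - 250 = (sqrt(31) + 2976) - 250 = (2976 + sqrt(31)) - 250 = 2726 + sqrt(31)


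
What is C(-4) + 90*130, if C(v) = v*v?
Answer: 11716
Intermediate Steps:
C(v) = v²
C(-4) + 90*130 = (-4)² + 90*130 = 16 + 11700 = 11716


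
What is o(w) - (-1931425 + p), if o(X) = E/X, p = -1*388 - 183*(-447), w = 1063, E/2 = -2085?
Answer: 1966558586/1063 ≈ 1.8500e+6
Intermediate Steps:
E = -4170 (E = 2*(-2085) = -4170)
p = 81413 (p = -388 + 81801 = 81413)
o(X) = -4170/X
o(w) - (-1931425 + p) = -4170/1063 - (-1931425 + 81413) = -4170*1/1063 - 1*(-1850012) = -4170/1063 + 1850012 = 1966558586/1063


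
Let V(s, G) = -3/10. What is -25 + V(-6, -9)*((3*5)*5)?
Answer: -95/2 ≈ -47.500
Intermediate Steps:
V(s, G) = -3/10 (V(s, G) = -3*⅒ = -3/10)
-25 + V(-6, -9)*((3*5)*5) = -25 - 3*3*5*5/10 = -25 - 9*5/2 = -25 - 3/10*75 = -25 - 45/2 = -95/2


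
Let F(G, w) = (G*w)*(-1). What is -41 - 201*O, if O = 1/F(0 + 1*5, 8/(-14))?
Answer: -2227/20 ≈ -111.35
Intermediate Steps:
F(G, w) = -G*w
O = 7/20 (O = 1/(-(0 + 1*5)*8/(-14)) = 1/(-(0 + 5)*8*(-1/14)) = 1/(-1*5*(-4/7)) = 1/(20/7) = 7/20 ≈ 0.35000)
-41 - 201*O = -41 - 201*7/20 = -41 - 1407/20 = -2227/20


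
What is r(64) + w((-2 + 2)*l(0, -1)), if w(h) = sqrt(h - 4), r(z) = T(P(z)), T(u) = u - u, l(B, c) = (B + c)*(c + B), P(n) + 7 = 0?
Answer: 2*I ≈ 2.0*I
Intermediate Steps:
P(n) = -7 (P(n) = -7 + 0 = -7)
l(B, c) = (B + c)**2 (l(B, c) = (B + c)*(B + c) = (B + c)**2)
T(u) = 0
r(z) = 0
w(h) = sqrt(-4 + h)
r(64) + w((-2 + 2)*l(0, -1)) = 0 + sqrt(-4 + (-2 + 2)*(0 - 1)**2) = 0 + sqrt(-4 + 0*(-1)**2) = 0 + sqrt(-4 + 0*1) = 0 + sqrt(-4 + 0) = 0 + sqrt(-4) = 0 + 2*I = 2*I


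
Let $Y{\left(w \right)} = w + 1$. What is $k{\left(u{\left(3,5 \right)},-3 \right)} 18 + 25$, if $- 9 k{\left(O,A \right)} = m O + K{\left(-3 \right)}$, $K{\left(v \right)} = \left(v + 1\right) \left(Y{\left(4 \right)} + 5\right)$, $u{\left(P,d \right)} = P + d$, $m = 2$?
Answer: $33$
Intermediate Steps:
$Y{\left(w \right)} = 1 + w$
$K{\left(v \right)} = 10 + 10 v$ ($K{\left(v \right)} = \left(v + 1\right) \left(\left(1 + 4\right) + 5\right) = \left(1 + v\right) \left(5 + 5\right) = \left(1 + v\right) 10 = 10 + 10 v$)
$k{\left(O,A \right)} = \frac{20}{9} - \frac{2 O}{9}$ ($k{\left(O,A \right)} = - \frac{2 O + \left(10 + 10 \left(-3\right)\right)}{9} = - \frac{2 O + \left(10 - 30\right)}{9} = - \frac{2 O - 20}{9} = - \frac{-20 + 2 O}{9} = \frac{20}{9} - \frac{2 O}{9}$)
$k{\left(u{\left(3,5 \right)},-3 \right)} 18 + 25 = \left(\frac{20}{9} - \frac{2 \left(3 + 5\right)}{9}\right) 18 + 25 = \left(\frac{20}{9} - \frac{16}{9}\right) 18 + 25 = \frac{4}{9} \cdot 18 + 25 = 8 + 25 = 33$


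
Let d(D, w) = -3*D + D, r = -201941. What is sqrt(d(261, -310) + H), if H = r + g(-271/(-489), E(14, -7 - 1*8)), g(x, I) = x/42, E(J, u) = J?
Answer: I*sqrt(9488977766086)/6846 ≈ 449.96*I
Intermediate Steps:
d(D, w) = -2*D
g(x, I) = x/42 (g(x, I) = x*(1/42) = x/42)
H = -4147463987/20538 (H = -201941 + (-271/(-489))/42 = -201941 + (-271*(-1/489))/42 = -201941 + (1/42)*(271/489) = -201941 + 271/20538 = -4147463987/20538 ≈ -2.0194e+5)
sqrt(d(261, -310) + H) = sqrt(-2*261 - 4147463987/20538) = sqrt(-522 - 4147463987/20538) = sqrt(-4158184823/20538) = I*sqrt(9488977766086)/6846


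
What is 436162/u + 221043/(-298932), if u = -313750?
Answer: -33289170039/15631652500 ≈ -2.1296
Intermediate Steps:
436162/u + 221043/(-298932) = 436162/(-313750) + 221043/(-298932) = 436162*(-1/313750) + 221043*(-1/298932) = -218081/156875 - 73681/99644 = -33289170039/15631652500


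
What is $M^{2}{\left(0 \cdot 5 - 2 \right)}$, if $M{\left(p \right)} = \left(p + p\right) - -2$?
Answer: $4$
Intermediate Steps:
$M{\left(p \right)} = 2 + 2 p$ ($M{\left(p \right)} = 2 p + 2 = 2 + 2 p$)
$M^{2}{\left(0 \cdot 5 - 2 \right)} = \left(2 + 2 \left(0 \cdot 5 - 2\right)\right)^{2} = \left(2 + 2 \left(0 - 2\right)\right)^{2} = \left(2 + 2 \left(-2\right)\right)^{2} = \left(2 - 4\right)^{2} = \left(-2\right)^{2} = 4$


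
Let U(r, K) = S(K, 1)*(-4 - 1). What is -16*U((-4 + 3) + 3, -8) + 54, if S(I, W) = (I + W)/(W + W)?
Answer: -226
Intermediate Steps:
S(I, W) = (I + W)/(2*W) (S(I, W) = (I + W)/((2*W)) = (I + W)*(1/(2*W)) = (I + W)/(2*W))
U(r, K) = -5/2 - 5*K/2 (U(r, K) = ((½)*(K + 1)/1)*(-4 - 1) = ((½)*1*(1 + K))*(-5) = (½ + K/2)*(-5) = -5/2 - 5*K/2)
-16*U((-4 + 3) + 3, -8) + 54 = -16*(-5/2 - 5/2*(-8)) + 54 = -16*(-5/2 + 20) + 54 = -16*35/2 + 54 = -280 + 54 = -226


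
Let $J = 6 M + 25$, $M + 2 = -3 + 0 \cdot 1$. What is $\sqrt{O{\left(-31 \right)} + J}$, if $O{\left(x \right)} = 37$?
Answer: $4 \sqrt{2} \approx 5.6569$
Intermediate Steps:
$M = -5$ ($M = -2 + \left(-3 + 0 \cdot 1\right) = -2 + \left(-3 + 0\right) = -2 - 3 = -5$)
$J = -5$ ($J = 6 \left(-5\right) + 25 = -30 + 25 = -5$)
$\sqrt{O{\left(-31 \right)} + J} = \sqrt{37 - 5} = \sqrt{32} = 4 \sqrt{2}$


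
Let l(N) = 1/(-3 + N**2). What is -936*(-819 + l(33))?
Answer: 138751548/181 ≈ 7.6658e+5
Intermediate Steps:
-936*(-819 + l(33)) = -936*(-819 + 1/(-3 + 33**2)) = -936*(-819 + 1/(-3 + 1089)) = -936*(-819 + 1/1086) = -936*(-889433/1086) = 138751548/181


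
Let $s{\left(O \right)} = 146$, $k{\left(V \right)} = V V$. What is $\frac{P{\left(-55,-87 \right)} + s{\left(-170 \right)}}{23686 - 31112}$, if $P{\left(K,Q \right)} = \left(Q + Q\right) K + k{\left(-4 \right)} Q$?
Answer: $- \frac{4162}{3713} \approx -1.1209$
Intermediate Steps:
$k{\left(V \right)} = V^{2}$
$P{\left(K,Q \right)} = 16 Q + 2 K Q$ ($P{\left(K,Q \right)} = \left(Q + Q\right) K + \left(-4\right)^{2} Q = 2 Q K + 16 Q = 2 K Q + 16 Q = 16 Q + 2 K Q$)
$\frac{P{\left(-55,-87 \right)} + s{\left(-170 \right)}}{23686 - 31112} = \frac{2 \left(-87\right) \left(8 - 55\right) + 146}{23686 - 31112} = \frac{2 \left(-87\right) \left(-47\right) + 146}{-7426} = \left(8178 + 146\right) \left(- \frac{1}{7426}\right) = 8324 \left(- \frac{1}{7426}\right) = - \frac{4162}{3713}$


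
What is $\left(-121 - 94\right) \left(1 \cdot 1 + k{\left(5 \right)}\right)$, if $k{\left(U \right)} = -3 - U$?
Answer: $1505$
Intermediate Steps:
$\left(-121 - 94\right) \left(1 \cdot 1 + k{\left(5 \right)}\right) = \left(-121 - 94\right) \left(1 \cdot 1 - 8\right) = - 215 \left(1 - 8\right) = \left(-215\right) \left(-7\right) = 1505$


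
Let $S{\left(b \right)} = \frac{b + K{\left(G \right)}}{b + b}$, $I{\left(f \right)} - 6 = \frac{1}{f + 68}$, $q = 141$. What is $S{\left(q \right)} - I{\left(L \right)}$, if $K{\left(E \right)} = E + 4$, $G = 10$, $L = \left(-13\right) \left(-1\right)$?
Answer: $- \frac{41593}{7614} \approx -5.4627$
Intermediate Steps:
$L = 13$
$K{\left(E \right)} = 4 + E$
$I{\left(f \right)} = 6 + \frac{1}{68 + f}$ ($I{\left(f \right)} = 6 + \frac{1}{f + 68} = 6 + \frac{1}{68 + f}$)
$S{\left(b \right)} = \frac{14 + b}{2 b}$ ($S{\left(b \right)} = \frac{b + \left(4 + 10\right)}{b + b} = \frac{b + 14}{2 b} = \left(14 + b\right) \frac{1}{2 b} = \frac{14 + b}{2 b}$)
$S{\left(q \right)} - I{\left(L \right)} = \frac{14 + 141}{2 \cdot 141} - \frac{409 + 6 \cdot 13}{68 + 13} = \frac{1}{2} \cdot \frac{1}{141} \cdot 155 - \frac{409 + 78}{81} = \frac{155}{282} - \frac{1}{81} \cdot 487 = \frac{155}{282} - \frac{487}{81} = - \frac{41593}{7614}$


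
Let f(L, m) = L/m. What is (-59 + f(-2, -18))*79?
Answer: -41870/9 ≈ -4652.2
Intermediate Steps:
(-59 + f(-2, -18))*79 = (-59 - 2/(-18))*79 = (-59 - 2*(-1/18))*79 = (-59 + ⅑)*79 = -530/9*79 = -41870/9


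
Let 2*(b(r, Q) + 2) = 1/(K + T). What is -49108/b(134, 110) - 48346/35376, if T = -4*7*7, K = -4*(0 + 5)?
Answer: 375223925683/15300120 ≈ 24524.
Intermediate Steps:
K = -20 (K = -4*5 = -20)
T = -196 (T = -28*7 = -196)
b(r, Q) = -865/432 (b(r, Q) = -2 + 1/(2*(-20 - 196)) = -2 + (1/2)/(-216) = -2 + (1/2)*(-1/216) = -2 - 1/432 = -865/432)
-49108/b(134, 110) - 48346/35376 = -49108/(-865/432) - 48346/35376 = -49108*(-432/865) - 48346*1/35376 = 21214656/865 - 24173/17688 = 375223925683/15300120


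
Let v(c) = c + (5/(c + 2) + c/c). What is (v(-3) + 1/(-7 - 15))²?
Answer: 24025/484 ≈ 49.638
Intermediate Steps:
v(c) = 1 + c + 5/(2 + c) (v(c) = c + (5/(2 + c) + 1) = c + (1 + 5/(2 + c)) = 1 + c + 5/(2 + c))
(v(-3) + 1/(-7 - 15))² = ((7 + (-3)² + 3*(-3))/(2 - 3) + 1/(-7 - 15))² = ((7 + 9 - 9)/(-1) + 1/(-22))² = (-1*7 - 1/22)² = (-7 - 1/22)² = (-155/22)² = 24025/484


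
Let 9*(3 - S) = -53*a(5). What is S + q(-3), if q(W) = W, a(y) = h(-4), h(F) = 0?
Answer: 0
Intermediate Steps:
a(y) = 0
S = 3 (S = 3 - (-53)*0/9 = 3 - ⅑*0 = 3 + 0 = 3)
S + q(-3) = 3 - 3 = 0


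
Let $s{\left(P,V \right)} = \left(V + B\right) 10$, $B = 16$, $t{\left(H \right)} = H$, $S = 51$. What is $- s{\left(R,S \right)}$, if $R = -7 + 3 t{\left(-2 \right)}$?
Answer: $-670$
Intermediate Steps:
$R = -13$ ($R = -7 + 3 \left(-2\right) = -7 - 6 = -13$)
$s{\left(P,V \right)} = 160 + 10 V$ ($s{\left(P,V \right)} = \left(V + 16\right) 10 = \left(16 + V\right) 10 = 160 + 10 V$)
$- s{\left(R,S \right)} = - (160 + 10 \cdot 51) = - (160 + 510) = \left(-1\right) 670 = -670$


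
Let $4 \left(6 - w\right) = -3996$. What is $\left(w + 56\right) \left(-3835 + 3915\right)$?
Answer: $84880$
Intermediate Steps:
$w = 1005$ ($w = 6 - -999 = 6 + 999 = 1005$)
$\left(w + 56\right) \left(-3835 + 3915\right) = \left(1005 + 56\right) \left(-3835 + 3915\right) = 1061 \cdot 80 = 84880$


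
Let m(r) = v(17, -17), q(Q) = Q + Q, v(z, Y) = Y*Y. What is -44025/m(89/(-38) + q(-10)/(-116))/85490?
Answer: -8805/4941322 ≈ -0.0017819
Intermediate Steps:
v(z, Y) = Y²
q(Q) = 2*Q
m(r) = 289 (m(r) = (-17)² = 289)
-44025/m(89/(-38) + q(-10)/(-116))/85490 = -44025/289/85490 = -44025*1/289*(1/85490) = -44025/289*1/85490 = -8805/4941322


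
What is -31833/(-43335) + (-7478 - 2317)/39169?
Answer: 10153092/20955415 ≈ 0.48451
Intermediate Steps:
-31833/(-43335) + (-7478 - 2317)/39169 = -31833*(-1/43335) - 9795*1/39169 = 393/535 - 9795/39169 = 10153092/20955415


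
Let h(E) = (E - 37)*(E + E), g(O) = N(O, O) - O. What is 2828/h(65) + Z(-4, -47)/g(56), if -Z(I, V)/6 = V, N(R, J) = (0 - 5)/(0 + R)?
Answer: -578573/136110 ≈ -4.2508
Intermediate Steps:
N(R, J) = -5/R
Z(I, V) = -6*V
g(O) = -O - 5/O (g(O) = -5/O - O = -O - 5/O)
h(E) = 2*E*(-37 + E) (h(E) = (-37 + E)*(2*E) = 2*E*(-37 + E))
2828/h(65) + Z(-4, -47)/g(56) = 2828/((2*65*(-37 + 65))) + (-6*(-47))/(-1*56 - 5/56) = 2828/((2*65*28)) + 282/(-56 - 5*1/56) = 2828/3640 + 282/(-56 - 5/56) = 2828*(1/3640) + 282/(-3141/56) = 101/130 + 282*(-56/3141) = 101/130 - 5264/1047 = -578573/136110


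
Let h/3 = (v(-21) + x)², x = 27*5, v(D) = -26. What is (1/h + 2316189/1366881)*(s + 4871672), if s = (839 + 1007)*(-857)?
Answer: 30176065964480800/5413304387 ≈ 5.5744e+6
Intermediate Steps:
s = -1582022 (s = 1846*(-857) = -1582022)
x = 135
h = 35643 (h = 3*(-26 + 135)² = 3*109² = 3*11881 = 35643)
(1/h + 2316189/1366881)*(s + 4871672) = (1/35643 + 2316189/1366881)*(-1582022 + 4871672) = (1/35643 + 2316189*(1/1366881))*3289650 = (1/35643 + 772063/455627)*3289650 = (27519097136/16239913161)*3289650 = 30176065964480800/5413304387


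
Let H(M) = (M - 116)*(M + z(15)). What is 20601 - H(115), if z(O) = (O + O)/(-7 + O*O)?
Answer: 2258059/109 ≈ 20716.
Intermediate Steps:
z(O) = 2*O/(-7 + O²) (z(O) = (2*O)/(-7 + O²) = 2*O/(-7 + O²))
H(M) = (-116 + M)*(15/109 + M) (H(M) = (M - 116)*(M + 2*15/(-7 + 15²)) = (-116 + M)*(M + 2*15/(-7 + 225)) = (-116 + M)*(M + 2*15/218) = (-116 + M)*(M + 2*15*(1/218)) = (-116 + M)*(M + 15/109) = (-116 + M)*(15/109 + M))
20601 - H(115) = 20601 - (-1740/109 + 115² - 12629/109*115) = 20601 - (-1740/109 + 13225 - 1452335/109) = 20601 - 1*(-12550/109) = 20601 + 12550/109 = 2258059/109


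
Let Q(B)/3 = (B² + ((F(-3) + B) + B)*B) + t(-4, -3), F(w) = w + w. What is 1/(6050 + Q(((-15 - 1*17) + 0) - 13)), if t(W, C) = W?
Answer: 1/25073 ≈ 3.9884e-5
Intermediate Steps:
F(w) = 2*w
Q(B) = -12 + 3*B² + 3*B*(-6 + 2*B) (Q(B) = 3*((B² + ((2*(-3) + B) + B)*B) - 4) = 3*((B² + ((-6 + B) + B)*B) - 4) = 3*((B² + (-6 + 2*B)*B) - 4) = 3*((B² + B*(-6 + 2*B)) - 4) = 3*(-4 + B² + B*(-6 + 2*B)) = -12 + 3*B² + 3*B*(-6 + 2*B))
1/(6050 + Q(((-15 - 1*17) + 0) - 13)) = 1/(6050 + (-12 - 18*(((-15 - 1*17) + 0) - 13) + 9*(((-15 - 1*17) + 0) - 13)²)) = 1/(6050 + (-12 - 18*(((-15 - 17) + 0) - 13) + 9*(((-15 - 17) + 0) - 13)²)) = 1/(6050 + (-12 - 18*((-32 + 0) - 13) + 9*((-32 + 0) - 13)²)) = 1/(6050 + (-12 - 18*(-32 - 13) + 9*(-32 - 13)²)) = 1/(6050 + (-12 - 18*(-45) + 9*(-45)²)) = 1/(6050 + (-12 + 810 + 9*2025)) = 1/(6050 + (-12 + 810 + 18225)) = 1/(6050 + 19023) = 1/25073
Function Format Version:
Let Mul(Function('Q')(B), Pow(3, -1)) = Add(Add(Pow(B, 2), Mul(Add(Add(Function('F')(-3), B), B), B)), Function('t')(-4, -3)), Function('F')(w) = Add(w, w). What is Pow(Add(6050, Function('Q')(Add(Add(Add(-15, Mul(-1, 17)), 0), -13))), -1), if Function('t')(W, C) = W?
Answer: Rational(1, 25073) ≈ 3.9884e-5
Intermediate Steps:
Function('F')(w) = Mul(2, w)
Function('Q')(B) = Add(-12, Mul(3, Pow(B, 2)), Mul(3, B, Add(-6, Mul(2, B)))) (Function('Q')(B) = Mul(3, Add(Add(Pow(B, 2), Mul(Add(Add(Mul(2, -3), B), B), B)), -4)) = Mul(3, Add(Add(Pow(B, 2), Mul(Add(Add(-6, B), B), B)), -4)) = Mul(3, Add(Add(Pow(B, 2), Mul(Add(-6, Mul(2, B)), B)), -4)) = Mul(3, Add(Add(Pow(B, 2), Mul(B, Add(-6, Mul(2, B)))), -4)) = Mul(3, Add(-4, Pow(B, 2), Mul(B, Add(-6, Mul(2, B))))) = Add(-12, Mul(3, Pow(B, 2)), Mul(3, B, Add(-6, Mul(2, B)))))
Pow(Add(6050, Function('Q')(Add(Add(Add(-15, Mul(-1, 17)), 0), -13))), -1) = Pow(Add(6050, Add(-12, Mul(-18, Add(Add(Add(-15, Mul(-1, 17)), 0), -13)), Mul(9, Pow(Add(Add(Add(-15, Mul(-1, 17)), 0), -13), 2)))), -1) = Pow(Add(6050, Add(-12, Mul(-18, Add(Add(Add(-15, -17), 0), -13)), Mul(9, Pow(Add(Add(Add(-15, -17), 0), -13), 2)))), -1) = Pow(Add(6050, Add(-12, Mul(-18, Add(Add(-32, 0), -13)), Mul(9, Pow(Add(Add(-32, 0), -13), 2)))), -1) = Pow(Add(6050, Add(-12, Mul(-18, Add(-32, -13)), Mul(9, Pow(Add(-32, -13), 2)))), -1) = Pow(Add(6050, Add(-12, Mul(-18, -45), Mul(9, Pow(-45, 2)))), -1) = Pow(Add(6050, Add(-12, 810, Mul(9, 2025))), -1) = Pow(Add(6050, Add(-12, 810, 18225)), -1) = Pow(Add(6050, 19023), -1) = Pow(25073, -1) = Rational(1, 25073)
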